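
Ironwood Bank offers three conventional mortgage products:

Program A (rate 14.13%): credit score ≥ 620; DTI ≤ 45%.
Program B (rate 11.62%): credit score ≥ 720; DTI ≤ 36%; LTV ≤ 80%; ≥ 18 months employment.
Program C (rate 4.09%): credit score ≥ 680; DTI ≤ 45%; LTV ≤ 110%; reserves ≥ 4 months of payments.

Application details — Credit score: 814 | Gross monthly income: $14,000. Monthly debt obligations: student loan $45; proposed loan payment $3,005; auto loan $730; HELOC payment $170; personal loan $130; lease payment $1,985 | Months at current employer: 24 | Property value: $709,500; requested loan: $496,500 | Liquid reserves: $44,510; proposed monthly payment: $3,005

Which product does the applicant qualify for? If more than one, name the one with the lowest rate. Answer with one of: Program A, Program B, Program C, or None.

Total debts = (45 + 3,005 + 730 + 170 + 130 + 1,985) = 6,065; DTI = 6,065/14,000 = 43.3%.
LTV = 496,500/709,500 = 70%.
Reserves = 44,510/3,005 = 14.8 months.
Program A: score 814 ≥ 620; DTI 43.3% ≤ 45% → qualifies.
Program B: score 814 ≥ 720; DTI 43.3% > 36%; LTV 70% ≤ 80%; employment 24 ≥ 18 mo → does not qualify.
Program C: score 814 ≥ 680; DTI 43.3% ≤ 45%; LTV 70% ≤ 110%; reserves 14.8 ≥ 4 mo → qualifies.
Qualifying: Program A, Program C. Lowest rate is 4.09% → Program C.

Program C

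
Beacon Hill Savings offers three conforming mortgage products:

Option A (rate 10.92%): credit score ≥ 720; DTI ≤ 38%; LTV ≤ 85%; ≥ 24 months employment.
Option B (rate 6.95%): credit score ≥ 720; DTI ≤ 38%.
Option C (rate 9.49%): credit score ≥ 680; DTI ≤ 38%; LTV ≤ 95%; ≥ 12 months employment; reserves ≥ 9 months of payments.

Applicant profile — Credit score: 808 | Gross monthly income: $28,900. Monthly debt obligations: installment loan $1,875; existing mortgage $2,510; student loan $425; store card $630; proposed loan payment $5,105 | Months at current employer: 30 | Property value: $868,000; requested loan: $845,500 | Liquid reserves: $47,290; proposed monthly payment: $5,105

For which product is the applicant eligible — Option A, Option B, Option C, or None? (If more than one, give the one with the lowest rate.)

Total debts = (1,875 + 2,510 + 425 + 630 + 5,105) = 10,545; DTI = 10,545/28,900 = 36.5%.
LTV = 845,500/868,000 = 97.4%.
Reserves = 47,290/5,105 = 9.3 months.
Option A: score 808 ≥ 720; DTI 36.5% ≤ 38%; LTV 97.4% > 85%; employment 30 ≥ 24 mo → does not qualify.
Option B: score 808 ≥ 720; DTI 36.5% ≤ 38% → qualifies.
Option C: score 808 ≥ 680; DTI 36.5% ≤ 38%; LTV 97.4% > 95%; employment 30 ≥ 12 mo; reserves 9.3 ≥ 9 mo → does not qualify.

Option B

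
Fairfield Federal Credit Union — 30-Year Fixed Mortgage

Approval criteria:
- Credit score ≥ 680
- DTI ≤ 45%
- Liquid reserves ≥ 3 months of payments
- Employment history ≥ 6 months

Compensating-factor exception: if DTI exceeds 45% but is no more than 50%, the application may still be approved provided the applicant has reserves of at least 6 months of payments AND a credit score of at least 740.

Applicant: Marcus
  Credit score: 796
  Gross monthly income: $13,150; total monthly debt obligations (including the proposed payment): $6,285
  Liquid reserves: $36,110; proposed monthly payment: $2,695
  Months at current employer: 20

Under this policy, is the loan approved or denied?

Approved

Credit score 796 ≥ 680 (meets base)
DTI: 6,285 ÷ 13,150 = 47.8%, over the 45% base limit.
Reserves = 36,110/2,695 = 13.4 months ≥ 3
Employment 20 ≥ 6 months
DTI 47.8% is within the 45%–50% exception band; checking compensating factors.
Reserves 13.4 ≥ 6 months; credit score 796 ≥ 740.
Both override conditions satisfied; DTI exception granted.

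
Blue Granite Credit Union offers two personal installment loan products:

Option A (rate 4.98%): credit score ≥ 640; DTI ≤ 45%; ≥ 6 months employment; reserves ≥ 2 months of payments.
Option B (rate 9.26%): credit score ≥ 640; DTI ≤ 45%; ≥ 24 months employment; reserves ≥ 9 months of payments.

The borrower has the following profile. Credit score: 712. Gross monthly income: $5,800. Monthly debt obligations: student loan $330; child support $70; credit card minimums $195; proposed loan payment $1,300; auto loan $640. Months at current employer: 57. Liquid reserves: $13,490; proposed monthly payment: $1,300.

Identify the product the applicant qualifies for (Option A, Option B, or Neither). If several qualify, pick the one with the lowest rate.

Option A

Total debts = (330 + 70 + 195 + 1,300 + 640) = 2,535; DTI = 2,535/5,800 = 43.7%.
Reserves = 13,490/1,300 = 10.4 months.
Option A: score 712 ≥ 640; DTI 43.7% ≤ 45%; employment 57 ≥ 6 mo; reserves 10.4 ≥ 2 mo → qualifies.
Option B: score 712 ≥ 640; DTI 43.7% ≤ 45%; employment 57 ≥ 24 mo; reserves 10.4 ≥ 9 mo → qualifies.
Qualifying: Option A, Option B. Lowest rate is 4.98% → Option A.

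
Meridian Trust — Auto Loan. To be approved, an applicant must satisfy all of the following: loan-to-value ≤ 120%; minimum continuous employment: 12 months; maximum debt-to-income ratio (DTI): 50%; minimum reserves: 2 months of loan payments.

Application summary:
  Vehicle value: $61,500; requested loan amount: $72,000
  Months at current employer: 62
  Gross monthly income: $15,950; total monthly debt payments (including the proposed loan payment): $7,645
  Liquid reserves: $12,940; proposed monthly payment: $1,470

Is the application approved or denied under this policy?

Approved

Loan-to-value = 72,000/61,500 = 117.1% — pass (120% max)
Employment 62 ≥ 12 months
Debt-to-income = 7,645/15,950 = 47.9% — meets 50% limit
Reserves: 12,940 ÷ 1,470 = 8.8 months (meets 2-month minimum)
All criteria satisfied.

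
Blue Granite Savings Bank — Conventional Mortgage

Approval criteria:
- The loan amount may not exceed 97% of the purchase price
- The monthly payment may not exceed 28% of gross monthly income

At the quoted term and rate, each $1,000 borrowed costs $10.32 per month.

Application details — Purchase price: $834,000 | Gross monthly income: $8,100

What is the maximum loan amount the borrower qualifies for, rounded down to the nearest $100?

Payment cap: 28% × $8,100 = $2,268/month.
At $10.32 per $1,000, that supports 2,268/10.32 × 1,000 ≈ $219,767 → $219,700.
LTV cap: 97% × $834,000 = $808,980 → $808,900.
Binding constraint: payment-to-income.

$219,700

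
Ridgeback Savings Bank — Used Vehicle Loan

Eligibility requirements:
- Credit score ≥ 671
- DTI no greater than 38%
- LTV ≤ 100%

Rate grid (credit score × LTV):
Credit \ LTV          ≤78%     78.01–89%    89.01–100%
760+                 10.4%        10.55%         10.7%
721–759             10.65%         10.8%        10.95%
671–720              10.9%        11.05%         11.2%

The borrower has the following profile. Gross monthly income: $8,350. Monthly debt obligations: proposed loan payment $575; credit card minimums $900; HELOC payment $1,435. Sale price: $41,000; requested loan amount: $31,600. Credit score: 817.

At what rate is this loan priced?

Credit score 817 ≥ 671; Total monthly debts = (575 + 900 + 1,435) = 2,910. Debt-to-income = 2,910/8,350 = 34.9% — meets 38% limit
LTV: 31,600 ÷ 41,000 = 77.1%, within 100% cap
Credit 817 → row 760+; LTV 77.1% → column ≤78%. Grid cell → 10.4%.

10.4%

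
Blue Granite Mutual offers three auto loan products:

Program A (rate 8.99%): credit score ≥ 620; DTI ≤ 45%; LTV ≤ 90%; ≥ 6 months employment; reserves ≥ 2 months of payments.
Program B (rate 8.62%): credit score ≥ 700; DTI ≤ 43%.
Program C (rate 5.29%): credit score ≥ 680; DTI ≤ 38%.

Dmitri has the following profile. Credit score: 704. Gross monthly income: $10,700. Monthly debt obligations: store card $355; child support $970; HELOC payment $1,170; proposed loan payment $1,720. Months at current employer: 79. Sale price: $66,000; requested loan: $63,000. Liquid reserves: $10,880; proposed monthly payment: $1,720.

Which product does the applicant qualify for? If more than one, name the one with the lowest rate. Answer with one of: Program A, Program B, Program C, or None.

Total debts = (355 + 970 + 1,170 + 1,720) = 4,215; DTI = 4,215/10,700 = 39.4%.
LTV = 63,000/66,000 = 95.5%.
Reserves = 10,880/1,720 = 6.3 months.
Program A: score 704 ≥ 620; DTI 39.4% ≤ 45%; LTV 95.5% > 90%; employment 79 ≥ 6 mo; reserves 6.3 ≥ 2 mo → does not qualify.
Program B: score 704 ≥ 700; DTI 39.4% ≤ 43% → qualifies.
Program C: score 704 ≥ 680; DTI 39.4% > 38% → does not qualify.

Program B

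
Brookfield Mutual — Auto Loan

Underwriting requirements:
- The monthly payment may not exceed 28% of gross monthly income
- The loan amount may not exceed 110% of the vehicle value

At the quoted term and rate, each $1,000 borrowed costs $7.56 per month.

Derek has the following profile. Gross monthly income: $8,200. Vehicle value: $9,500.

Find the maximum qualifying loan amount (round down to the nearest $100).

$10,400

Payment cap: 28% × $8,200 = $2,296/month.
At $7.56 per $1,000, that supports 2,296/7.56 × 1,000 ≈ $303,703 → $303,700.
LTV cap: 110% × $9,500 = $10,450 → $10,400.
Binding constraint: loan-to-value.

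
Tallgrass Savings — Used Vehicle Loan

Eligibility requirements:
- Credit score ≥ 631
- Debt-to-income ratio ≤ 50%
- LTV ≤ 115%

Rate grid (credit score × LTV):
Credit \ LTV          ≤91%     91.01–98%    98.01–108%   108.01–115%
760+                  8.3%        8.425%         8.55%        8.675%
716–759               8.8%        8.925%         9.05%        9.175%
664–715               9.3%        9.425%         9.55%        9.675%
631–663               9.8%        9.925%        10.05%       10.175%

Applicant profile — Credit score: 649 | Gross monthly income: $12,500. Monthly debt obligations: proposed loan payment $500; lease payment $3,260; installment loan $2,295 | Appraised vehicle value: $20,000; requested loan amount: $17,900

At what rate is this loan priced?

9.8%

Credit score 649 ≥ 631; Total monthly debts = (500 + 3,260 + 2,295) = 6,055. Debt-to-income = 6,055/12,500 = 48.4% — meets 50% limit
LTV: 17,900 ÷ 20,000 = 89.5%, within 115% cap
Score 649 is in the 631–663 band; LTV 89.5% is in the ≤91% band → 9.8%.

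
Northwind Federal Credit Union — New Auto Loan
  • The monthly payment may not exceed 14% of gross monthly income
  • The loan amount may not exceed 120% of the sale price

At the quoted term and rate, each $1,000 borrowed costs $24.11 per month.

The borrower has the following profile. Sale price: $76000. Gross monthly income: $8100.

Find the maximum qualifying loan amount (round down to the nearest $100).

$47,000

Payment cap: 14% × $8,100 = $1,134/month.
At $24.11 per $1,000, that supports 1,134/24.11 × 1,000 ≈ $47,034 → $47,000.
LTV cap: 120% × $76,000 = $91,200 → $91,200.
Binding constraint: payment-to-income.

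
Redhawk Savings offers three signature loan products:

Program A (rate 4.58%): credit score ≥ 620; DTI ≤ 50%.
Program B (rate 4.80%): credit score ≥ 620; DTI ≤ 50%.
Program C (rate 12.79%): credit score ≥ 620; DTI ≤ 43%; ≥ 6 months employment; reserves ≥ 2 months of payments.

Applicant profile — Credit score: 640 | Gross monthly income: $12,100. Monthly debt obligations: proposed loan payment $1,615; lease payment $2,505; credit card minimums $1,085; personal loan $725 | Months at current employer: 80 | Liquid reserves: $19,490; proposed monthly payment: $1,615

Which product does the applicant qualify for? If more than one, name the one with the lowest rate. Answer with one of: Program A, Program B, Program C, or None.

Total debts = (1,615 + 2,505 + 1,085 + 725) = 5,930; DTI = 5,930/12,100 = 49%.
Reserves = 19,490/1,615 = 12.1 months.
Program A: score 640 ≥ 620; DTI 49% ≤ 50% → qualifies.
Program B: score 640 ≥ 620; DTI 49% ≤ 50% → qualifies.
Program C: score 640 ≥ 620; DTI 49% > 43%; employment 80 ≥ 6 mo; reserves 12.1 ≥ 2 mo → does not qualify.
Qualifying: Program A, Program B. Lowest rate is 4.58% → Program A.

Program A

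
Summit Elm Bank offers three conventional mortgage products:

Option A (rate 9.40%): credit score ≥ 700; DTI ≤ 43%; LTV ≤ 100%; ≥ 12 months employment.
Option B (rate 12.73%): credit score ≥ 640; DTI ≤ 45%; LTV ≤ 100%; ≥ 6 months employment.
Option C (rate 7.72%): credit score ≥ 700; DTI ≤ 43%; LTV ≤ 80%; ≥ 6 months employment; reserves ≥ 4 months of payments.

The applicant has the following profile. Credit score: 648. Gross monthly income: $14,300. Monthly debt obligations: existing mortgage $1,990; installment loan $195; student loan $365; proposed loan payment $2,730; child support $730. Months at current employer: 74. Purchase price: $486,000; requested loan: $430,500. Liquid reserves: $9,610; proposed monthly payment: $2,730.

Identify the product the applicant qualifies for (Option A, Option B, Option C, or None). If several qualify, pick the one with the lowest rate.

Option B

Total debts = (1,990 + 195 + 365 + 2,730 + 730) = 6,010; DTI = 6,010/14,300 = 42%.
LTV = 430,500/486,000 = 88.6%.
Reserves = 9,610/2,730 = 3.5 months.
Option A: score 648 < 700; DTI 42% ≤ 43%; LTV 88.6% ≤ 100%; employment 74 ≥ 12 mo → does not qualify.
Option B: score 648 ≥ 640; DTI 42% ≤ 45%; LTV 88.6% ≤ 100%; employment 74 ≥ 6 mo → qualifies.
Option C: score 648 < 700; DTI 42% ≤ 43%; LTV 88.6% > 80%; employment 74 ≥ 6 mo; reserves 3.5 < 4 mo → does not qualify.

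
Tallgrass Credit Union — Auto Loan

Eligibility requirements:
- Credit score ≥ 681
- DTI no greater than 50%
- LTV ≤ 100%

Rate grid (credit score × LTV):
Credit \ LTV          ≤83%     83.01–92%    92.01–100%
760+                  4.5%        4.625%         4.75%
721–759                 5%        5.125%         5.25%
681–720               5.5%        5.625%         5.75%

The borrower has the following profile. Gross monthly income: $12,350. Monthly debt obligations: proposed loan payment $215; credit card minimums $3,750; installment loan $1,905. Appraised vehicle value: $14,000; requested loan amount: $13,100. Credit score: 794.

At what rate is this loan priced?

4.75%

Credit score 794 ≥ 681; Total monthly debts = (215 + 3,750 + 1,905) = 5,870. DTI: 5,870 ÷ 12,350 = 47.5%, within the 50% cap
Loan-to-value = 13,100/14,000 = 93.6% — pass (100% max)
Score 794 is in the 760+ band; LTV 93.6% is in the 92.01–100% band → 4.75%.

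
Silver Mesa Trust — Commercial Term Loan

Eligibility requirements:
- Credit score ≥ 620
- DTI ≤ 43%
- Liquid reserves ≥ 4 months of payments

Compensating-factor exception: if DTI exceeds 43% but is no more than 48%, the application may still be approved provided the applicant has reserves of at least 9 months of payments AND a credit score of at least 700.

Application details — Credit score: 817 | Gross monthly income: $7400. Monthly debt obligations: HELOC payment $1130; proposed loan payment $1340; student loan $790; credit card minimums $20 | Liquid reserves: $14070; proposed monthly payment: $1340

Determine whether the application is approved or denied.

Credit score 817 ≥ 620 (meets base)
Total debts = (1,130 + 1,340 + 790 + 20) = 3,280. DTI = 3,280/7,400 = 44.3% > 43% — standard DTI limit exceeded.
Reserves: 14,070 ÷ 1,340 = 10.5 months (meets 4-month minimum)
DTI 44.3% is within the 43%–48% exception band; checking compensating factors.
Override check — reserves: 10.5 mo (ok); score: 817 (ok).
Both compensating conditions met → exception applies.

Approved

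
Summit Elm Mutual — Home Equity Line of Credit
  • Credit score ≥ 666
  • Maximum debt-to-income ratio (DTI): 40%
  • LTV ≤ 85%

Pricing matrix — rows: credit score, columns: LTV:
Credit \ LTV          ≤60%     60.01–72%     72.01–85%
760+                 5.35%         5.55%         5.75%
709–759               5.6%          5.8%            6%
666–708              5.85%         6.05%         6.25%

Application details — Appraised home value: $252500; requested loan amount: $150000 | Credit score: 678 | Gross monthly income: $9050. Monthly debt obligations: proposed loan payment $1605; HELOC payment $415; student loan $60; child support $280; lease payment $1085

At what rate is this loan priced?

Credit score 678 ≥ 666; Total monthly debts = (1,605 + 415 + 60 + 280 + 1,085) = 3,445. Debt-to-income = 3,445/9,050 = 38.1% — meets 40% limit
Loan-to-value = 150,000/252,500 = 59.4% — pass (85% max)
Score 678 is in the 666–708 band; LTV 59.4% is in the ≤60% band → 5.85%.

5.85%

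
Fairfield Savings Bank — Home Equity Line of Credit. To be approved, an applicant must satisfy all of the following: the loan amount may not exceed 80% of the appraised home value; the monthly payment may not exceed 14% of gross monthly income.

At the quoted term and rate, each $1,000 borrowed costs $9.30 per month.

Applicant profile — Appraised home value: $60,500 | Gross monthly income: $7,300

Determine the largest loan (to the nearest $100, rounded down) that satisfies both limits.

$48,400

Payment cap: 14% × $7,300 = $1,022/month.
At $9.30 per $1,000, that supports 1,022/9.30 × 1,000 ≈ $109,892 → $109,800.
LTV cap: 80% × $60,500 = $48,400 → $48,400.
Binding constraint: loan-to-value.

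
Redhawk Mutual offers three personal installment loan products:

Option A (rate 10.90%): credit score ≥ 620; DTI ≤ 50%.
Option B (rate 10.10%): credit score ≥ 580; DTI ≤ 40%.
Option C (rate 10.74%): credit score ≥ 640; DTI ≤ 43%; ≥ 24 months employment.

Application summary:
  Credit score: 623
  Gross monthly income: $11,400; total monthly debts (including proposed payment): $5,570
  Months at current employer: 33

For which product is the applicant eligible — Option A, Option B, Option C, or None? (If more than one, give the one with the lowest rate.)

DTI = 5,570/11,400 = 48.9%.
Option A: score 623 ≥ 620; DTI 48.9% ≤ 50% → qualifies.
Option B: score 623 ≥ 580; DTI 48.9% > 40% → does not qualify.
Option C: score 623 < 640; DTI 48.9% > 43%; employment 33 ≥ 24 mo → does not qualify.

Option A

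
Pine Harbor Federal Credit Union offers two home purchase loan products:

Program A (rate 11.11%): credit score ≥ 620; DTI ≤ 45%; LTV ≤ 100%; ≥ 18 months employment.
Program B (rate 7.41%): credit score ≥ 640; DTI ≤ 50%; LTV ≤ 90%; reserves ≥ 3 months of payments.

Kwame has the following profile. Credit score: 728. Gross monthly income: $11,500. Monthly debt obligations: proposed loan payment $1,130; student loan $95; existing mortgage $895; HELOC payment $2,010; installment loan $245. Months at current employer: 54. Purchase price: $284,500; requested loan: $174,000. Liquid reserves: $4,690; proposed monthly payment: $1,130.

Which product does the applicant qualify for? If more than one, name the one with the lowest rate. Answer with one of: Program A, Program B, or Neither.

Total debts = (1,130 + 95 + 895 + 2,010 + 245) = 4,375; DTI = 4,375/11,500 = 38%.
LTV = 174,000/284,500 = 61.2%.
Reserves = 4,690/1,130 = 4.2 months.
Program A: score 728 ≥ 620; DTI 38% ≤ 45%; LTV 61.2% ≤ 100%; employment 54 ≥ 18 mo → qualifies.
Program B: score 728 ≥ 640; DTI 38% ≤ 50%; LTV 61.2% ≤ 90%; reserves 4.2 ≥ 3 mo → qualifies.
Qualifying: Program A, Program B. Lowest rate is 7.41% → Program B.

Program B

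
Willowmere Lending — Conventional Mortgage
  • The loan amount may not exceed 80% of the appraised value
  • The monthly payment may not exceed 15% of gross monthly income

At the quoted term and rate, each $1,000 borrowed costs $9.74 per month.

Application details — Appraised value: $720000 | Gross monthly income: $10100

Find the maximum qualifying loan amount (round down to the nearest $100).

Payment cap: 15% × $10,100 = $1,515/month.
At $9.74 per $1,000, that supports 1,515/9.74 × 1,000 ≈ $155,544 → $155,500.
LTV cap: 80% × $720,000 = $576,000 → $576,000.
Binding constraint: payment-to-income.

$155,500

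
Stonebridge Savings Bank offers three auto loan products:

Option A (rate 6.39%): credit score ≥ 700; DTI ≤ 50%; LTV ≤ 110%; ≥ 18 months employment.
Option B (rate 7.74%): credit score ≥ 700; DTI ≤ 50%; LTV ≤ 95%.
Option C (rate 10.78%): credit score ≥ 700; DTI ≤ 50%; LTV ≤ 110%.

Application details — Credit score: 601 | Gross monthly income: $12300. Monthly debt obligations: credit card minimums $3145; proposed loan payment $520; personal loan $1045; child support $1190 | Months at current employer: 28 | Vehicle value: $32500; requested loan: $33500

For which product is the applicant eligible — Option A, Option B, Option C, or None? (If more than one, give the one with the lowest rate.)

None

Total debts = (3,145 + 520 + 1,045 + 1,190) = 5,900; DTI = 5,900/12,300 = 48%.
LTV = 33,500/32,500 = 103.1%.
Option A: score 601 < 700; DTI 48% ≤ 50%; LTV 103.1% ≤ 110%; employment 28 ≥ 18 mo → does not qualify.
Option B: score 601 < 700; DTI 48% ≤ 50%; LTV 103.1% > 95% → does not qualify.
Option C: score 601 < 700; DTI 48% ≤ 50%; LTV 103.1% ≤ 110% → does not qualify.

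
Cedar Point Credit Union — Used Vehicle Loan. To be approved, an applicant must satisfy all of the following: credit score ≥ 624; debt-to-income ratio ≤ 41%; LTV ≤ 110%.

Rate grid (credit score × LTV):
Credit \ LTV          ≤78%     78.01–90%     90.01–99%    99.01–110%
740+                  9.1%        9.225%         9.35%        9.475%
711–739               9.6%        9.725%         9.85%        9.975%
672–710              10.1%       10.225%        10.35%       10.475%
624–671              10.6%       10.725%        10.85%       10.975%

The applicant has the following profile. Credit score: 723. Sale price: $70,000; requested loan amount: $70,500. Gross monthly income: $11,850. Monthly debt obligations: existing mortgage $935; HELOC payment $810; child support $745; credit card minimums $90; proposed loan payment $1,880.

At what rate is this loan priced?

9.975%

Credit score 723 ≥ 624; Total monthly debts = (935 + 810 + 745 + 90 + 1,880) = 4,460. DTI = 4,460/11,850 = 37.6% ≤ 41%
LTV = 70,500/70,000 = 100.7% ≤ 110%
Score 723 is in the 711–739 band; LTV 100.7% is in the 99.01–110% band → 9.975%.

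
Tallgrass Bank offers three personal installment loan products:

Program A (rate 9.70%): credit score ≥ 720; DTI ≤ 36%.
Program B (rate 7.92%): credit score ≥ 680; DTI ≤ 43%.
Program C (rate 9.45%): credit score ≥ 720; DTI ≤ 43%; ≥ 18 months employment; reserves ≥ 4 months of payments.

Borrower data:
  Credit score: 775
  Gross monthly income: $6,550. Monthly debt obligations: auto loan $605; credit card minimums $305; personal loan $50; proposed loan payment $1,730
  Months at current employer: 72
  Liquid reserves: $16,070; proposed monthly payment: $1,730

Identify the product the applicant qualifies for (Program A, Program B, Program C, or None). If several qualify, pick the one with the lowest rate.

Total debts = (605 + 305 + 50 + 1,730) = 2,690; DTI = 2,690/6,550 = 41.1%.
Reserves = 16,070/1,730 = 9.3 months.
Program A: score 775 ≥ 720; DTI 41.1% > 36% → does not qualify.
Program B: score 775 ≥ 680; DTI 41.1% ≤ 43% → qualifies.
Program C: score 775 ≥ 720; DTI 41.1% ≤ 43%; employment 72 ≥ 18 mo; reserves 9.3 ≥ 4 mo → qualifies.
Qualifying: Program B, Program C. Lowest rate is 7.92% → Program B.

Program B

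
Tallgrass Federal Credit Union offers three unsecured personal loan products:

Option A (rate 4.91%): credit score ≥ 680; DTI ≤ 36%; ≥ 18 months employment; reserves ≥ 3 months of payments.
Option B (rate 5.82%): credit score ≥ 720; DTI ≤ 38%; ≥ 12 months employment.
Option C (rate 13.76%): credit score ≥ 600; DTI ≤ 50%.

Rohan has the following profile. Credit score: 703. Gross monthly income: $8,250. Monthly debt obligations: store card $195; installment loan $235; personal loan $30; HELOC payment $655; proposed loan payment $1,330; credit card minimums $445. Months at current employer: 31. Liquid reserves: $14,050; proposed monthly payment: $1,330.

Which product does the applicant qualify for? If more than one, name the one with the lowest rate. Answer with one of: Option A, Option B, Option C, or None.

Option A

Total debts = (195 + 235 + 30 + 655 + 1,330 + 445) = 2,890; DTI = 2,890/8,250 = 35%.
Reserves = 14,050/1,330 = 10.6 months.
Option A: score 703 ≥ 680; DTI 35% ≤ 36%; employment 31 ≥ 18 mo; reserves 10.6 ≥ 3 mo → qualifies.
Option B: score 703 < 720; DTI 35% ≤ 38%; employment 31 ≥ 12 mo → does not qualify.
Option C: score 703 ≥ 600; DTI 35% ≤ 50% → qualifies.
Qualifying: Option A, Option C. Lowest rate is 4.91% → Option A.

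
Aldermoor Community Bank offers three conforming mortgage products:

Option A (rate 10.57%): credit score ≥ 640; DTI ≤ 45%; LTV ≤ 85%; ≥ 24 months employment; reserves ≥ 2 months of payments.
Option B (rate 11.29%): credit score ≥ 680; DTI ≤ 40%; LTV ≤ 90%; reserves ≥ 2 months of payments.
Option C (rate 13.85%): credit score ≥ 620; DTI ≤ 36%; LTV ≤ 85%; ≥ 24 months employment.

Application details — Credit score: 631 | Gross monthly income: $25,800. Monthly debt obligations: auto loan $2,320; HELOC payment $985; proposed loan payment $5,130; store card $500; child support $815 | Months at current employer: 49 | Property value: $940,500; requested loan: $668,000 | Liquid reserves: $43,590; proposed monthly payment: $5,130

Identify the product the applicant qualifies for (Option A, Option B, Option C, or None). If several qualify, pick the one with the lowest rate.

None

Total debts = (2,320 + 985 + 5,130 + 500 + 815) = 9,750; DTI = 9,750/25,800 = 37.8%.
LTV = 668,000/940,500 = 71%.
Reserves = 43,590/5,130 = 8.5 months.
Option A: score 631 < 640; DTI 37.8% ≤ 45%; LTV 71% ≤ 85%; employment 49 ≥ 24 mo; reserves 8.5 ≥ 2 mo → does not qualify.
Option B: score 631 < 680; DTI 37.8% ≤ 40%; LTV 71% ≤ 90%; reserves 8.5 ≥ 2 mo → does not qualify.
Option C: score 631 ≥ 620; DTI 37.8% > 36%; LTV 71% ≤ 85%; employment 49 ≥ 24 mo → does not qualify.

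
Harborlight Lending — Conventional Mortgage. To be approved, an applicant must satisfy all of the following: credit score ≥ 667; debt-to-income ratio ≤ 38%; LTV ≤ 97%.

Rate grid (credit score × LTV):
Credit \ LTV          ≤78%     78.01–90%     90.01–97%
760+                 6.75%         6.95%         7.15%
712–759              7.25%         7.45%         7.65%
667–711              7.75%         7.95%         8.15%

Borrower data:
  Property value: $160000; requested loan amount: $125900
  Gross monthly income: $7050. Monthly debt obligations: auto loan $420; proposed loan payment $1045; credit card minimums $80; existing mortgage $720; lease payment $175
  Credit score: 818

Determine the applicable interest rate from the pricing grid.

6.95%

Credit score 818 ≥ 667; Total monthly debts = (420 + 1,045 + 80 + 720 + 175) = 2,440. Debt-to-income = 2,440/7,050 = 34.6% — meets 38% limit
LTV: 125,900 ÷ 160,000 = 78.7%, within 97% cap
Score 818 is in the 760+ band; LTV 78.7% is in the 78.01–90% band → 6.95%.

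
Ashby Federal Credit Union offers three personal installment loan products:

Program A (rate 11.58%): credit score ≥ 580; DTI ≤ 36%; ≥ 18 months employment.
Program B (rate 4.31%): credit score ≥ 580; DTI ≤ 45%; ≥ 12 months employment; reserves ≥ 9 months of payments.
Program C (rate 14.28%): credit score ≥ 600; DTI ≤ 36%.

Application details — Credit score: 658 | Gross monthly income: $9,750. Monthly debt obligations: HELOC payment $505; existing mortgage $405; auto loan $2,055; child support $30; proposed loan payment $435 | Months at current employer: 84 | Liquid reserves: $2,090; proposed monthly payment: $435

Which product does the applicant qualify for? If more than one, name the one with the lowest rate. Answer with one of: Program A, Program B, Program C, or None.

Total debts = (505 + 405 + 2,055 + 30 + 435) = 3,430; DTI = 3,430/9,750 = 35.2%.
Reserves = 2,090/435 = 4.8 months.
Program A: score 658 ≥ 580; DTI 35.2% ≤ 36%; employment 84 ≥ 18 mo → qualifies.
Program B: score 658 ≥ 580; DTI 35.2% ≤ 45%; employment 84 ≥ 12 mo; reserves 4.8 < 9 mo → does not qualify.
Program C: score 658 ≥ 600; DTI 35.2% ≤ 36% → qualifies.
Qualifying: Program A, Program C. Lowest rate is 11.58% → Program A.

Program A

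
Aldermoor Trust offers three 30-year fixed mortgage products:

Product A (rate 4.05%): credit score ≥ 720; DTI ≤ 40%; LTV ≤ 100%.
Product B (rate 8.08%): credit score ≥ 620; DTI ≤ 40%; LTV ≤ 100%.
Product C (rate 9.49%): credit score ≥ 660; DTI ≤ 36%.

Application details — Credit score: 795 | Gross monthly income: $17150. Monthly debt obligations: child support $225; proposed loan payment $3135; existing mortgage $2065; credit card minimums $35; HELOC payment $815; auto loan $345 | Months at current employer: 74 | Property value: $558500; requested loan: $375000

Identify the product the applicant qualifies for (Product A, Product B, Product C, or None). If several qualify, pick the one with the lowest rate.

Product A

Total debts = (225 + 3,135 + 2,065 + 35 + 815 + 345) = 6,620; DTI = 6,620/17,150 = 38.6%.
LTV = 375,000/558,500 = 67.1%.
Product A: score 795 ≥ 720; DTI 38.6% ≤ 40%; LTV 67.1% ≤ 100% → qualifies.
Product B: score 795 ≥ 620; DTI 38.6% ≤ 40%; LTV 67.1% ≤ 100% → qualifies.
Product C: score 795 ≥ 660; DTI 38.6% > 36% → does not qualify.
Qualifying: Product A, Product B. Lowest rate is 4.05% → Product A.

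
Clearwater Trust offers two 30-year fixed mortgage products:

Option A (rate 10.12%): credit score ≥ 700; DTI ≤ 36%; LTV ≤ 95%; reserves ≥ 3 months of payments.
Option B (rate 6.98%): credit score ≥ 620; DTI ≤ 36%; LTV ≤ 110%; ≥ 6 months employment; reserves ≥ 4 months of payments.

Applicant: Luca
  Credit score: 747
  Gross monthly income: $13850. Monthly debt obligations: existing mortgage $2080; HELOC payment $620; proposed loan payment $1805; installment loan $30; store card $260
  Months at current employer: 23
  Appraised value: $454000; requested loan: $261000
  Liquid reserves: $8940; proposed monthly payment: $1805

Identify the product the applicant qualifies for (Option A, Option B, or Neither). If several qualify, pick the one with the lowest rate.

Option B

Total debts = (2,080 + 620 + 1,805 + 30 + 260) = 4,795; DTI = 4,795/13,850 = 34.6%.
LTV = 261,000/454,000 = 57.5%.
Reserves = 8,940/1,805 = 5.0 months.
Option A: score 747 ≥ 700; DTI 34.6% ≤ 36%; LTV 57.5% ≤ 95%; reserves 5.0 ≥ 3 mo → qualifies.
Option B: score 747 ≥ 620; DTI 34.6% ≤ 36%; LTV 57.5% ≤ 110%; employment 23 ≥ 6 mo; reserves 5.0 ≥ 4 mo → qualifies.
Qualifying: Option A, Option B. Lowest rate is 6.98% → Option B.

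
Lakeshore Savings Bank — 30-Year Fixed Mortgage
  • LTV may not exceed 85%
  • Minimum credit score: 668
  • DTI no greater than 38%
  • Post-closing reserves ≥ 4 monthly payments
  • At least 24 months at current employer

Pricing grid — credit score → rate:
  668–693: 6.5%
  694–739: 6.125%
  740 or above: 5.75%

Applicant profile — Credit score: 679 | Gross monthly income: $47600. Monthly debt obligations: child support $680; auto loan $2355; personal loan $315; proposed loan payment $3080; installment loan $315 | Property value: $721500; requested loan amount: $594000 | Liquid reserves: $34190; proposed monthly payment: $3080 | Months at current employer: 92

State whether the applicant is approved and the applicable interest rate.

Approved at 6.5%

Credit score 679 ≥ 668 (meets minimum)
Reserves: 34,190 ÷ 3,080 = 11.1 months (meets 4-month minimum)
Total monthly debts = (680 + 2,355 + 315 + 3,080 + 315) = 6,745. Debt-to-income = 6,745/47,600 = 14.2% — meets 38% limit
LTV: 594,000 ÷ 721,500 = 82.3%, within 85% cap
Employment 92 ≥ 24 months
All requirements met. Score 679 falls in the 668–693 tier → 6.5%.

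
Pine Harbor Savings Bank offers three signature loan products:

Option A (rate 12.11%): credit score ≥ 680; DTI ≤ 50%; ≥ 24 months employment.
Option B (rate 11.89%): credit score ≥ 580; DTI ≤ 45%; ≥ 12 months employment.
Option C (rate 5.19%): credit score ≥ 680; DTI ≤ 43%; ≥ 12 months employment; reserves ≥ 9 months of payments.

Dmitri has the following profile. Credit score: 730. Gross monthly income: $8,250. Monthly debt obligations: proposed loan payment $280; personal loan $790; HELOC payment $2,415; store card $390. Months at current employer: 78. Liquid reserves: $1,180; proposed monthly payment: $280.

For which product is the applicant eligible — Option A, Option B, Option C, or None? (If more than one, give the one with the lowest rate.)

Total debts = (280 + 790 + 2,415 + 390) = 3,875; DTI = 3,875/8,250 = 47%.
Reserves = 1,180/280 = 4.2 months.
Option A: score 730 ≥ 680; DTI 47% ≤ 50%; employment 78 ≥ 24 mo → qualifies.
Option B: score 730 ≥ 580; DTI 47% > 45%; employment 78 ≥ 12 mo → does not qualify.
Option C: score 730 ≥ 680; DTI 47% > 43%; employment 78 ≥ 12 mo; reserves 4.2 < 9 mo → does not qualify.

Option A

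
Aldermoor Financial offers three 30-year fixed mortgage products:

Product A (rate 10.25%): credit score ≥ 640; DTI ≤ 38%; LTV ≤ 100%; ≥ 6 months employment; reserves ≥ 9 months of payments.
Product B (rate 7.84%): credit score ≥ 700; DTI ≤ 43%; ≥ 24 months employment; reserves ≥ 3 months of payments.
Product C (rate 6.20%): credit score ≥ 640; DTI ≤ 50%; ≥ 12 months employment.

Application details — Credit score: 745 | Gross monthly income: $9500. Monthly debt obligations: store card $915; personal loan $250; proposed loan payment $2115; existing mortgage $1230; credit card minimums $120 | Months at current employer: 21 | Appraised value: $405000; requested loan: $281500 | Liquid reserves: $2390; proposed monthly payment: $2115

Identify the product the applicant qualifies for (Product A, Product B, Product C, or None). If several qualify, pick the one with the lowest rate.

Product C

Total debts = (915 + 250 + 2,115 + 1,230 + 120) = 4,630; DTI = 4,630/9,500 = 48.7%.
LTV = 281,500/405,000 = 69.5%.
Reserves = 2,390/2,115 = 1.1 months.
Product A: score 745 ≥ 640; DTI 48.7% > 38%; LTV 69.5% ≤ 100%; employment 21 ≥ 6 mo; reserves 1.1 < 9 mo → does not qualify.
Product B: score 745 ≥ 700; DTI 48.7% > 43%; employment 21 < 24 mo; reserves 1.1 < 3 mo → does not qualify.
Product C: score 745 ≥ 640; DTI 48.7% ≤ 50%; employment 21 ≥ 12 mo → qualifies.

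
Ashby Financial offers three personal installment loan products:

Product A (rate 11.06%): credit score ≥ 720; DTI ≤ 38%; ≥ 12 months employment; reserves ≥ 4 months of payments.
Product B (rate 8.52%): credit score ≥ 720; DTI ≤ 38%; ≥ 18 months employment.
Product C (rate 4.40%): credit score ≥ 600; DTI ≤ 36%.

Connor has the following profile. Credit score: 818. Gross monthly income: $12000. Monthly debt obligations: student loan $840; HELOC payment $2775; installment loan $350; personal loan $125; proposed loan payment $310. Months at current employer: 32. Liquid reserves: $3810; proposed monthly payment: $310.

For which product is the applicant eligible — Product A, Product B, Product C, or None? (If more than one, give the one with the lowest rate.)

Product B

Total debts = (840 + 2,775 + 350 + 125 + 310) = 4,400; DTI = 4,400/12,000 = 36.7%.
Reserves = 3,810/310 = 12.3 months.
Product A: score 818 ≥ 720; DTI 36.7% ≤ 38%; employment 32 ≥ 12 mo; reserves 12.3 ≥ 4 mo → qualifies.
Product B: score 818 ≥ 720; DTI 36.7% ≤ 38%; employment 32 ≥ 18 mo → qualifies.
Product C: score 818 ≥ 600; DTI 36.7% > 36% → does not qualify.
Qualifying: Product A, Product B. Lowest rate is 8.52% → Product B.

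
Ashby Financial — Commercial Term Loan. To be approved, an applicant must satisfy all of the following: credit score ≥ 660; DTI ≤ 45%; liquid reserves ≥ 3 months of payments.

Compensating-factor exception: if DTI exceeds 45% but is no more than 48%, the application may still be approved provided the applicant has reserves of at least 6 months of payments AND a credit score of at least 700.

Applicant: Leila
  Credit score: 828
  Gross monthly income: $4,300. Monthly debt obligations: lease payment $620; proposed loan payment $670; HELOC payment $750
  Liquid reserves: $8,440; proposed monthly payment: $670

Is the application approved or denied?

Approved

Credit score 828 ≥ 660 (meets base)
Total debts = (620 + 670 + 750) = 2,040. DTI: 2,040 ÷ 4,300 = 47.4%, over the 45% base limit.
Reserves: 8,440 ÷ 670 = 12.6 months (meets 3-month minimum)
47.4% falls in the override range (45%–48%), so the compensating-factor test applies.
Reserves 12.6 ≥ 6 months; credit score 828 ≥ 700.
Both compensating conditions met → exception applies.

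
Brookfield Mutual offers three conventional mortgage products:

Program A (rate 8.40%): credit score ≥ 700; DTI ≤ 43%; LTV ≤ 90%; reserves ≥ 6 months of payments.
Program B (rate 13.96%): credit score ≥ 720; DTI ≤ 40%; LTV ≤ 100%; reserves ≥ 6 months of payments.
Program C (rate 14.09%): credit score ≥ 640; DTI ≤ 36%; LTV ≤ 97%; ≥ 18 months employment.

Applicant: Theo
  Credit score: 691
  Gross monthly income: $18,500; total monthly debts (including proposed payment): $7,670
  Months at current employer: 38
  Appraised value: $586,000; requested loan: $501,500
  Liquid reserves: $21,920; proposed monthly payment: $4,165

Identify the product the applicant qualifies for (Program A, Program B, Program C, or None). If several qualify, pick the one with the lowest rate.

DTI = 7,670/18,500 = 41.5%.
LTV = 501,500/586,000 = 85.6%.
Reserves = 21,920/4,165 = 5.3 months.
Program A: score 691 < 700; DTI 41.5% ≤ 43%; LTV 85.6% ≤ 90%; reserves 5.3 < 6 mo → does not qualify.
Program B: score 691 < 720; DTI 41.5% > 40%; LTV 85.6% ≤ 100%; reserves 5.3 < 6 mo → does not qualify.
Program C: score 691 ≥ 640; DTI 41.5% > 36%; LTV 85.6% ≤ 97%; employment 38 ≥ 18 mo → does not qualify.

None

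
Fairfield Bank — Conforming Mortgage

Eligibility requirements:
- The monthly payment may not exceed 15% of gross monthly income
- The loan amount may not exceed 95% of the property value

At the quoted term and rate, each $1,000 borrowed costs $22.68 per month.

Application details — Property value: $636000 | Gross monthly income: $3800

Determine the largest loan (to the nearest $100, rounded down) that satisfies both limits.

$25,100

Payment cap: 15% × $3,800 = $570/month.
At $22.68 per $1,000, that supports 570/22.68 × 1,000 ≈ $25,132 → $25,100.
LTV cap: 95% × $636,000 = $604,200 → $604,200.
Binding constraint: payment-to-income.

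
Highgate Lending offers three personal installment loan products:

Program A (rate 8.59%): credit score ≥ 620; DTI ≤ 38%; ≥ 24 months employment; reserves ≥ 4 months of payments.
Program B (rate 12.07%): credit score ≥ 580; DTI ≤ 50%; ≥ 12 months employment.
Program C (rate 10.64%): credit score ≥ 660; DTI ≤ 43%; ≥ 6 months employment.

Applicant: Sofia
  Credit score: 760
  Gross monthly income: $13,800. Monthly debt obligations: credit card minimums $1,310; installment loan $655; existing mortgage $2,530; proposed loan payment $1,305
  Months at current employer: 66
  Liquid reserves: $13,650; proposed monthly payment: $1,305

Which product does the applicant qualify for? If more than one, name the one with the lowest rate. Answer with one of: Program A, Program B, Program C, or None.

Total debts = (1,310 + 655 + 2,530 + 1,305) = 5,800; DTI = 5,800/13,800 = 42%.
Reserves = 13,650/1,305 = 10.5 months.
Program A: score 760 ≥ 620; DTI 42% > 38%; employment 66 ≥ 24 mo; reserves 10.5 ≥ 4 mo → does not qualify.
Program B: score 760 ≥ 580; DTI 42% ≤ 50%; employment 66 ≥ 12 mo → qualifies.
Program C: score 760 ≥ 660; DTI 42% ≤ 43%; employment 66 ≥ 6 mo → qualifies.
Qualifying: Program B, Program C. Lowest rate is 10.64% → Program C.

Program C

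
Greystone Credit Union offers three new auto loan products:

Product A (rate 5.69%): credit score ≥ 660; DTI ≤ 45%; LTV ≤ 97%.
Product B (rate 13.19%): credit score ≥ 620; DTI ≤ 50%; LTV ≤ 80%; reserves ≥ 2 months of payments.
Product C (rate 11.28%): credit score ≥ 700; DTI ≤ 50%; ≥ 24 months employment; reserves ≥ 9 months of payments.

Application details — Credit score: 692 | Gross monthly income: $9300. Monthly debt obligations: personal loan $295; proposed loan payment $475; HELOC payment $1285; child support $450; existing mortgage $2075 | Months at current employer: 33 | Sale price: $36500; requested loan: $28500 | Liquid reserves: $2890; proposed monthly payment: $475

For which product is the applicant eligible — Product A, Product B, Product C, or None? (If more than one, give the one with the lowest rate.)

Product B

Total debts = (295 + 475 + 1,285 + 450 + 2,075) = 4,580; DTI = 4,580/9,300 = 49.2%.
LTV = 28,500/36,500 = 78.1%.
Reserves = 2,890/475 = 6.1 months.
Product A: score 692 ≥ 660; DTI 49.2% > 45%; LTV 78.1% ≤ 97% → does not qualify.
Product B: score 692 ≥ 620; DTI 49.2% ≤ 50%; LTV 78.1% ≤ 80%; reserves 6.1 ≥ 2 mo → qualifies.
Product C: score 692 < 700; DTI 49.2% ≤ 50%; employment 33 ≥ 24 mo; reserves 6.1 < 9 mo → does not qualify.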